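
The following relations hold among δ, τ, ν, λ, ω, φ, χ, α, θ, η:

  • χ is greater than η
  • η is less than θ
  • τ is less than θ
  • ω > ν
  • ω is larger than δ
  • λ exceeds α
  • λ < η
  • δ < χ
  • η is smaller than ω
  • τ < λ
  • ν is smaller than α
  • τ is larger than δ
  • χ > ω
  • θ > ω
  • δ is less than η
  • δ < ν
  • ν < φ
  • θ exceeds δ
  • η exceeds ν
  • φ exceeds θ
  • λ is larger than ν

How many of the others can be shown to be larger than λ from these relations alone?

From λ the given relations immediately reach η.
From those, ω, θ, χ — 4 in total.
From those, φ — 5 in total.
Nothing else is reachable above λ; 5 in all.

5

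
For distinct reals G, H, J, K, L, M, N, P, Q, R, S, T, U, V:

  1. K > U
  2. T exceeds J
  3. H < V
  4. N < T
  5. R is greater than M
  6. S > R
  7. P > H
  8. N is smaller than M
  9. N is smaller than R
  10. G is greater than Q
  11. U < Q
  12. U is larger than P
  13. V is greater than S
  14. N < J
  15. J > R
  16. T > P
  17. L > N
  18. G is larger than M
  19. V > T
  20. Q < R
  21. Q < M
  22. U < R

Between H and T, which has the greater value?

Link the given pairs in sequence: H < P; P < U; U < Q; Q < M; M < R; R < J; J < T.
Together: H < P < U < Q < M < R < J < T.
So H < T; T is the larger of the two.

T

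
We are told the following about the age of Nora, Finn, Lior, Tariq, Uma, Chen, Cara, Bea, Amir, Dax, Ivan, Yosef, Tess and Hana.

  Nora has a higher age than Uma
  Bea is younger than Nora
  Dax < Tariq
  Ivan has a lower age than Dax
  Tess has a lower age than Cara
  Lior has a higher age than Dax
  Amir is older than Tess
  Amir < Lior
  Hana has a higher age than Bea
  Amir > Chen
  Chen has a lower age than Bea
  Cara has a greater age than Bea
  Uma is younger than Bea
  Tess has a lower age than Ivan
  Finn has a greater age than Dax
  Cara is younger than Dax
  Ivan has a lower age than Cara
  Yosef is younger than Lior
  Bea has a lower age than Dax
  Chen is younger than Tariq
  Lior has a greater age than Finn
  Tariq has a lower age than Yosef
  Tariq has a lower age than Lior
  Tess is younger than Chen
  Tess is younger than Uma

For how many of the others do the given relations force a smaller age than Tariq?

7

From Tariq the given relations immediately reach Chen, Dax.
From those, Tess, Ivan, Bea, Cara — 6 in total.
From those, Uma — 7 in total.
Nothing else is reachable below Tariq; 7 in all.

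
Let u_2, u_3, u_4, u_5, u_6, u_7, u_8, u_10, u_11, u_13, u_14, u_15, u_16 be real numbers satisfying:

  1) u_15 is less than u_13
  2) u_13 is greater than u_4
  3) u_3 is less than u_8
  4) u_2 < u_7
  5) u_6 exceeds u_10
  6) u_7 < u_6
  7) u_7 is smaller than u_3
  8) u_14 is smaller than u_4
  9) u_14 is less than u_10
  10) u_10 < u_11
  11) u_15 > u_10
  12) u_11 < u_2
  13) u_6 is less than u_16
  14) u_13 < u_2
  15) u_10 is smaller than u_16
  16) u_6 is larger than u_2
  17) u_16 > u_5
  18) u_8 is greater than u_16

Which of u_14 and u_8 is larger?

u_14 < u_10 and u_10 < u_11 give u_14 < u_11.
Then u_11 < u_2 extends the chain to u_2.
With u_2 < u_7: u_14 < u_10 < u_11 < u_2 < u_7.
Then u_7 < u_6 extends the chain to u_6.
Then u_6 < u_16 extends the chain to u_16.
With u_16 < u_8: u_14 < u_10 < u_11 < u_2 < u_7 < u_6 < u_16 < u_8.
So u_14 < u_8; u_8 is the larger of the two.

u_8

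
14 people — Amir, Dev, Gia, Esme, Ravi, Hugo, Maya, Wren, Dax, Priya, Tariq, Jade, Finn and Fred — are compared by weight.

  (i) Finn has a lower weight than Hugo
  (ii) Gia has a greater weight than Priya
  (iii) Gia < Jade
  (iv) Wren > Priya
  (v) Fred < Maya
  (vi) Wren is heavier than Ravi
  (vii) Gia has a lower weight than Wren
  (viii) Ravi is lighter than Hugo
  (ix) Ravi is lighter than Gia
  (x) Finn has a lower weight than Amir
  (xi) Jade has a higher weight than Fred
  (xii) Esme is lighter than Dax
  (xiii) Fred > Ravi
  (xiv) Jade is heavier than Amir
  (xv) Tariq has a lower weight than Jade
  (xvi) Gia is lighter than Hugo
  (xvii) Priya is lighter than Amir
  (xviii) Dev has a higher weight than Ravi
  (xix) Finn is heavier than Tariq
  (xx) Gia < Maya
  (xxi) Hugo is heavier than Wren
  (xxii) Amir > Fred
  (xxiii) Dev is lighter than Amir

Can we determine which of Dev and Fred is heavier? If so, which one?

Following every chain through Dev: above Dev we get Amir, Jade; below Dev we get Ravi.
Fred is not reached, and no chain runs the other way from Fred to Dev.
So the given relations leave the order of Dev and Fred undetermined.

undetermined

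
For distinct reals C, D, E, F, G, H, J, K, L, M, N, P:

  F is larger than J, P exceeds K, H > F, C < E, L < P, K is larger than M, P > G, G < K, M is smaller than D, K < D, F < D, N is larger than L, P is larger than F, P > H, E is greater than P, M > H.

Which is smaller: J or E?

J

Link the given pairs in sequence: J < F; F < H; H < M; M < K; K < P; P < E.
Chaining these gives J < F < H < M < K < P < E.
So J < E; J is the smaller of the two.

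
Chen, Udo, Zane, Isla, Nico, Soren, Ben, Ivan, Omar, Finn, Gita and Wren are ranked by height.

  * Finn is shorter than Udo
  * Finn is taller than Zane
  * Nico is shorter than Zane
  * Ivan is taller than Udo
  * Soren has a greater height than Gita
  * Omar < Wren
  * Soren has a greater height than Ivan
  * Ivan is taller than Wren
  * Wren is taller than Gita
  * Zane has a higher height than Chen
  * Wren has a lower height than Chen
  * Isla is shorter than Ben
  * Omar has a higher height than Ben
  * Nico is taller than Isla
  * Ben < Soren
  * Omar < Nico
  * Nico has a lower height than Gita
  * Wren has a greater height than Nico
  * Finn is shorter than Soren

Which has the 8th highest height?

Piecing the relations together gives one ordering: Isla < Ben < Omar < Nico < Gita < Wren < Chen < Zane < Finn < Udo < Ivan < Soren.
Counting 8 from the largest end gives Gita.

Gita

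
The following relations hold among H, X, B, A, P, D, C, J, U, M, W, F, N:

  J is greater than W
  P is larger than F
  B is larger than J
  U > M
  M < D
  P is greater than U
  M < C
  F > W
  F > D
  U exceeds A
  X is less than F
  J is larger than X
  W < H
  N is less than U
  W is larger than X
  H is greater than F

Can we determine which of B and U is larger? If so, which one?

undetermined

Following every chain through U: above U we get P; below U we get A, N, M.
B is not reached, and no chain runs the other way from B to U.
So the given relations leave the order of U and B undetermined.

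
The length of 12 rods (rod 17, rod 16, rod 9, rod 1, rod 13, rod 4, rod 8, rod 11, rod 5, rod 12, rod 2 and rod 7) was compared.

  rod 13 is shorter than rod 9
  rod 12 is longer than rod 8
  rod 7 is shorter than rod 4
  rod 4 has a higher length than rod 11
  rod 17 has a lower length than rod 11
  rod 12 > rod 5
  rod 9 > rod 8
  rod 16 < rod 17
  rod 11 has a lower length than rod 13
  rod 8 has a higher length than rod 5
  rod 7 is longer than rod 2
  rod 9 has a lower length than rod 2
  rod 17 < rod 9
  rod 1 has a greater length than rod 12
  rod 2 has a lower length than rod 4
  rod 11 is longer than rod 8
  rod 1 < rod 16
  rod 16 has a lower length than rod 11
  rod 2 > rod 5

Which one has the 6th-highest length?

rod 11

The consecutive relations fix a unique order: rod 5 < rod 8 < rod 12 < rod 1 < rod 16 < rod 17 < rod 11 < rod 13 < rod 9 < rod 2 < rod 7 < rod 4.
The 6th largest is rod 11.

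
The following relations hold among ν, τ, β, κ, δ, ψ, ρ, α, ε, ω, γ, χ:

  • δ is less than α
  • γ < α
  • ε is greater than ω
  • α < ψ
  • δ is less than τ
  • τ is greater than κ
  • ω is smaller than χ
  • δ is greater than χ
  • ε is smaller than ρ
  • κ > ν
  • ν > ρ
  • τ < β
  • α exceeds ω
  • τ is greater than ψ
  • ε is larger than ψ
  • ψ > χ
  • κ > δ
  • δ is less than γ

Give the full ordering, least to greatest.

Each adjacent pair is fixed by a given relation: ω < χ; χ < δ; δ < γ; γ < α; α < ψ; ψ < ε; ε < ρ; ρ < ν; ν < κ; κ < τ; τ < β. Chaining them end to end gives the full order.

ω < χ < δ < γ < α < ψ < ε < ρ < ν < κ < τ < β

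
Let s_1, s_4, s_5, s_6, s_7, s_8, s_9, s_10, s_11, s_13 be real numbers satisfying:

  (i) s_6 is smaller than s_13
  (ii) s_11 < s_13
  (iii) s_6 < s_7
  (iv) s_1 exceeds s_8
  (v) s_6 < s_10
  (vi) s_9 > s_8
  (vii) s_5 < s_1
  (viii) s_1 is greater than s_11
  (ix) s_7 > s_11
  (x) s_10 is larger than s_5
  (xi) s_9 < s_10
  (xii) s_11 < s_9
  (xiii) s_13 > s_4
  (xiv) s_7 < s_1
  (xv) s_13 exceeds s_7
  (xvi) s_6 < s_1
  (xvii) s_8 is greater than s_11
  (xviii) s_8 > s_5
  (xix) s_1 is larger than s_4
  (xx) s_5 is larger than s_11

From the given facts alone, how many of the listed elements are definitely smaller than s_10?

5

From s_10 the given relations immediately reach s_6, s_5, s_9.
From those, s_11, s_8 — 5 in total.
No other element is forced below s_10 by the given relations, so the count is 5.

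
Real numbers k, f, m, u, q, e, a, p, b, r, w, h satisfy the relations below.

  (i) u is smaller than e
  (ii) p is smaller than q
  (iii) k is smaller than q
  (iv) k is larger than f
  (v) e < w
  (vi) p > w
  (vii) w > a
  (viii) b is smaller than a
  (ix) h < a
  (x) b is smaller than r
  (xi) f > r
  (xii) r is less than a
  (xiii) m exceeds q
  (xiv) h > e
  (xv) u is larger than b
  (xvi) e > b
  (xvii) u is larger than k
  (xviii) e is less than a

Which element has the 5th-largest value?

The consecutive relations fix a unique order: b < r < f < k < u < e < h < a < w < p < q < m.
Counting 5 from the largest end gives a.

a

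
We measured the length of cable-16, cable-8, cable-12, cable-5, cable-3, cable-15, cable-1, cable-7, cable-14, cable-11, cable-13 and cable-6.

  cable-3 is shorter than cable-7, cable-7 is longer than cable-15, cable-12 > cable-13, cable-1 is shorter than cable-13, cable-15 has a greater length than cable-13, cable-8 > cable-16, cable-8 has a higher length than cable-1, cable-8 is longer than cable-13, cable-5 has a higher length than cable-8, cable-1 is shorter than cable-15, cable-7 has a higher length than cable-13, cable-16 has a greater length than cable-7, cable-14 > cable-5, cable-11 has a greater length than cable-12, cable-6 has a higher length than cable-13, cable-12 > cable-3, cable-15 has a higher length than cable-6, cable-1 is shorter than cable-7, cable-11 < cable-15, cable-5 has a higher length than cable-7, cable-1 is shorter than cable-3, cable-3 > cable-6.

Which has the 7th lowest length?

cable-15

Chaining the given pairs: cable-1 < cable-13 < cable-6 < cable-3 < cable-12 < cable-11 < cable-15 < cable-7 < cable-16 < cable-8 < cable-5 < cable-14.
Counting 7 from the smallest end gives cable-15.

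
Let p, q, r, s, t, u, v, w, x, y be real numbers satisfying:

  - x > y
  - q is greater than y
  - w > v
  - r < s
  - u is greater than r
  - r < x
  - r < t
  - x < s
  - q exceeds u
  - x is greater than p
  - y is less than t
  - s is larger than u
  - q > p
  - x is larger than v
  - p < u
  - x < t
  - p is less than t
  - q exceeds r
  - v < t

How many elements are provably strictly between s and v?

The relations place v below s. An element lies strictly between them when it is forced above v and also forced below s.
Above v: {w, x, t}. Below s: {r, y, p, x, u}.
Intersection: {x} — 1.

1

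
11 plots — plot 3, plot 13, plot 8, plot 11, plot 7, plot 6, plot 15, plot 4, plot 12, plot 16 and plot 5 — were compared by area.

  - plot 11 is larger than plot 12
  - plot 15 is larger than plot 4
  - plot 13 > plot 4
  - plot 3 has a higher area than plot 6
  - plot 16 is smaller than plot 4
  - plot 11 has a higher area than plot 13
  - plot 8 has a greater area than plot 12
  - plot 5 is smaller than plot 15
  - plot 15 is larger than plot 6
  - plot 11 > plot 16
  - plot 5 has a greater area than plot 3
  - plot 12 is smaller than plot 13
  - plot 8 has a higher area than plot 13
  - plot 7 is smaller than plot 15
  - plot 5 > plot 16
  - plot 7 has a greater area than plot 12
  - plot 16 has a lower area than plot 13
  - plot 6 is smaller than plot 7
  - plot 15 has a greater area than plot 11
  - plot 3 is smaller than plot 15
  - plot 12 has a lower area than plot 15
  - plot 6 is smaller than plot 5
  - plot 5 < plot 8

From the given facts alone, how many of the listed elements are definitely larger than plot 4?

The elements the relations force above plot 4 are plot 13, plot 11, plot 15, plot 8 — no chain reaches any other.
That is 4.

4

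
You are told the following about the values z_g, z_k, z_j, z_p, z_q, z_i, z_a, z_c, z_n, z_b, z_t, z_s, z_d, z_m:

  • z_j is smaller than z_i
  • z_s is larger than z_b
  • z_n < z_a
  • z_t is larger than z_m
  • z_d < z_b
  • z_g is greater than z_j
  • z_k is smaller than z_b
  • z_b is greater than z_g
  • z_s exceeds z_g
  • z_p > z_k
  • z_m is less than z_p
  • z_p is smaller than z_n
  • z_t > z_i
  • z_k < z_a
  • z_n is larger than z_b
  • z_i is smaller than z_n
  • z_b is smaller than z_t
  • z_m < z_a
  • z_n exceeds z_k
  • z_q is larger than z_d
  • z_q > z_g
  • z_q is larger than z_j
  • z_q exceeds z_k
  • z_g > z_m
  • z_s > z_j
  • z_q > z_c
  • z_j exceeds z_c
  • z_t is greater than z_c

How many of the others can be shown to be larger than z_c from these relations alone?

From z_c the given relations immediately reach z_j, z_q, z_t.
From those, z_i, z_g, z_s — 6 in total.
From those, z_b, z_n — 8 in total.
From those, z_a — 9 in total.
No other element is forced above z_c by the given relations, so the count is 9.

9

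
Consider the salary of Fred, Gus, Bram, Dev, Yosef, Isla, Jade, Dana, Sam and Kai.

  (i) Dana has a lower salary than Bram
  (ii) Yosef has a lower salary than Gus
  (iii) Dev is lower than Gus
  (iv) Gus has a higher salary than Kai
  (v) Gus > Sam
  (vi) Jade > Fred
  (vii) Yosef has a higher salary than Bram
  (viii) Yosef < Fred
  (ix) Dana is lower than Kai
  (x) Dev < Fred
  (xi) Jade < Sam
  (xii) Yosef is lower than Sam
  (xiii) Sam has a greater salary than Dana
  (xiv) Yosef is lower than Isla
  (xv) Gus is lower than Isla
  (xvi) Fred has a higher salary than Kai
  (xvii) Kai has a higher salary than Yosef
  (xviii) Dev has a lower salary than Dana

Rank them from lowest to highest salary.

Dev < Dana < Bram < Yosef < Kai < Fred < Jade < Sam < Gus < Isla

Each adjacent pair is fixed by a given relation: Dev < Dana; Dana < Bram; Bram < Yosef; Yosef < Kai; Kai < Fred; Fred < Jade; Jade < Sam; Sam < Gus; Gus < Isla. Chaining them end to end gives the full order.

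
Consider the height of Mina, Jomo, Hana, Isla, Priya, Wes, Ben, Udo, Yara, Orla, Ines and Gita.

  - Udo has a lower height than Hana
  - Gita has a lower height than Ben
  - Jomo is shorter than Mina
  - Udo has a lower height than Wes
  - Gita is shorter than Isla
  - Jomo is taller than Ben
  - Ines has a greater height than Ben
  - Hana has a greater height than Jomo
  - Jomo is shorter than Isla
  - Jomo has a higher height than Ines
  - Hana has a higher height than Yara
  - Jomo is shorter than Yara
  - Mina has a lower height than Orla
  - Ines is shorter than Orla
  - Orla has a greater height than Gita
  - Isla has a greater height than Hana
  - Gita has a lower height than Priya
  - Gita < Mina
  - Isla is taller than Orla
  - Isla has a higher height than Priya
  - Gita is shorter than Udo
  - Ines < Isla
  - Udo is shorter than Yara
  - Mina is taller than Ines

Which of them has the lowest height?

Gita

Udo is not least since Gita < Udo; Ben is not least since Gita < Ben; Ines is not least since Ben < Ines; Jomo is not least since Ines < Jomo; Wes is not least since Udo < Wes; Yara is not least since Jomo < Yara; Priya is not least since Gita < Priya; Mina is not least since Gita < Mina; Orla is not least since Mina < Orla; Hana is not least since Yara < Hana; Isla is not least since Orla < Isla.
Only Gita has nothing below it, so Gita is the lowest height.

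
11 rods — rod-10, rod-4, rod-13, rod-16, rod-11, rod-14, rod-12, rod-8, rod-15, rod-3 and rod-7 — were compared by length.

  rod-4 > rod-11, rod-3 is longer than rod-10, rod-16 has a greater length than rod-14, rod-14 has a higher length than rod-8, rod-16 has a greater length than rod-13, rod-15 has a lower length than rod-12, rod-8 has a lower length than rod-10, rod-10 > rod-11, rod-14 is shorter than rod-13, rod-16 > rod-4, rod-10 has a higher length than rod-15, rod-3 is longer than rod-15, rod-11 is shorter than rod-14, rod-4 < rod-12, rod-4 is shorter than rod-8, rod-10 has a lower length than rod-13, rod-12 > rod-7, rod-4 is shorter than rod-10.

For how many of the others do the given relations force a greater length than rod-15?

The elements the relations force above rod-15 are rod-12, rod-10, rod-13, rod-16, rod-3 — no chain reaches any other.
That is 5.

5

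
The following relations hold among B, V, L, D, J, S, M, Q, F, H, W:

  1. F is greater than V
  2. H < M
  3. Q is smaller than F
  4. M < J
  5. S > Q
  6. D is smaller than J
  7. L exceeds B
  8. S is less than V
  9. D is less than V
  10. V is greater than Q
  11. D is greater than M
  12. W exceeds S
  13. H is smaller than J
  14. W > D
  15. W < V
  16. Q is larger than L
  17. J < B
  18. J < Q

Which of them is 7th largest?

B

The consecutive relations fix a unique order: H < M < D < J < B < L < Q < S < W < V < F.
Counting 7 from the largest end gives B.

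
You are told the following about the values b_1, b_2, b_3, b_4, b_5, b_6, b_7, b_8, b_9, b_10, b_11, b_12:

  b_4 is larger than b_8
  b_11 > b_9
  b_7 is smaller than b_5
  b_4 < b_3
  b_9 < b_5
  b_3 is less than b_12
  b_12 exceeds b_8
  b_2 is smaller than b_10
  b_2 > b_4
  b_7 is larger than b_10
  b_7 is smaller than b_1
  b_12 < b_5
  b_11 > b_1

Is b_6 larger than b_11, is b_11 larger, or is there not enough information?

Following every chain through b_6: nothing is chained to b_6.
b_11 is not reached, and no chain runs the other way from b_11 to b_6.
So the given relations leave the order of b_6 and b_11 undetermined.

undetermined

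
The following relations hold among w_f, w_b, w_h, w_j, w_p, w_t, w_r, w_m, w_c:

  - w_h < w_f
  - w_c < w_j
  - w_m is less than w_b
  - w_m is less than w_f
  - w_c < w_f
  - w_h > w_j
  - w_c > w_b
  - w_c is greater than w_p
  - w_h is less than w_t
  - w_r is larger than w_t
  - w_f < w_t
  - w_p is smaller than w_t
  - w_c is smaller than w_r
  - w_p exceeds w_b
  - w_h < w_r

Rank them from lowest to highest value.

w_m < w_b < w_p < w_c < w_j < w_h < w_f < w_t < w_r

Each adjacent pair is fixed by a given relation: w_m < w_b; w_b < w_p; w_p < w_c; w_c < w_j; w_j < w_h; w_h < w_f; w_f < w_t; w_t < w_r. Chaining them end to end gives the full order.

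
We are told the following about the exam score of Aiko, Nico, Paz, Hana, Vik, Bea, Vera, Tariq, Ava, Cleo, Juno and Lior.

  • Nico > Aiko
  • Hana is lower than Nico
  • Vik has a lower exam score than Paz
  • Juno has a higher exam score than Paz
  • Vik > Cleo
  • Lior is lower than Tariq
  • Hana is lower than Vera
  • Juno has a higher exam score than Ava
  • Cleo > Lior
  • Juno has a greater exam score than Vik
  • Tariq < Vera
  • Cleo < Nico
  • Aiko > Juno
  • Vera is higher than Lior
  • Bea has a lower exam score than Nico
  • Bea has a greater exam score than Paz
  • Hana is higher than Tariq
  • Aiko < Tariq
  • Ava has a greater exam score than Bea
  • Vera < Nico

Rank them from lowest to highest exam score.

Lior < Cleo < Vik < Paz < Bea < Ava < Juno < Aiko < Tariq < Hana < Vera < Nico

Each adjacent pair is fixed by a given relation: Lior < Cleo; Cleo < Vik; Vik < Paz; Paz < Bea; Bea < Ava; Ava < Juno; Juno < Aiko; Aiko < Tariq; Tariq < Hana; Hana < Vera; Vera < Nico. Chaining them end to end gives the full order.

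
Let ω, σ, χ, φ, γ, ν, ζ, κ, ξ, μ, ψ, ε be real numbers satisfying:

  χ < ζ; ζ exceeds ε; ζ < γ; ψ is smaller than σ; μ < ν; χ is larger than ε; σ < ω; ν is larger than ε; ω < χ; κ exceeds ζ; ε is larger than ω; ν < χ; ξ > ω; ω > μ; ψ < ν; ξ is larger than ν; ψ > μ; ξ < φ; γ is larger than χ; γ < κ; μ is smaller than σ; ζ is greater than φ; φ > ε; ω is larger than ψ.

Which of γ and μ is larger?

γ

μ < ψ < σ < ω < ε < ν < ξ < φ < ζ < γ, by transitivity through ψ, σ, ω, ε, ν, ξ, φ, ζ.
So μ < γ; γ is the larger of the two.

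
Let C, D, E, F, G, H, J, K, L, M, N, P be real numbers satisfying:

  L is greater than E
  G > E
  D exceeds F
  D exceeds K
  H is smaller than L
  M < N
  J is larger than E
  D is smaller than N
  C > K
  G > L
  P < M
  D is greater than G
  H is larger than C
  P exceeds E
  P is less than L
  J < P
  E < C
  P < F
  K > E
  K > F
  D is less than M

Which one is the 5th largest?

Chaining the given pairs: E < J < P < F < K < C < H < L < G < D < M < N.
Counting 5 from the largest end gives L.

L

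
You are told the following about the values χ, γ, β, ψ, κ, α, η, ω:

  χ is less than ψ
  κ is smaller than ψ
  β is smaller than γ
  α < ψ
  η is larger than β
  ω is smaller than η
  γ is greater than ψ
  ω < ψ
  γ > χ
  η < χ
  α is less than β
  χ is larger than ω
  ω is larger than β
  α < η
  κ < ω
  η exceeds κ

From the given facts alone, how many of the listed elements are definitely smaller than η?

4

Directly below η: α, κ, β, ω.
No other element is forced below η by the given relations, so the count is 4.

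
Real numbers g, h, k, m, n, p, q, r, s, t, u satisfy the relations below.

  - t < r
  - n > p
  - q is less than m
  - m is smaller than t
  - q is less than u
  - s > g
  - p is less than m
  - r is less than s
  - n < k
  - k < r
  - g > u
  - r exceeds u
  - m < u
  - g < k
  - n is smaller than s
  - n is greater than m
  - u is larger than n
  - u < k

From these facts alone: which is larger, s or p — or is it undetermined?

s

Link the given pairs in sequence: p < n; n < k; k < r; r < s.
Chaining these gives p < n < k < r < s.
So s is larger.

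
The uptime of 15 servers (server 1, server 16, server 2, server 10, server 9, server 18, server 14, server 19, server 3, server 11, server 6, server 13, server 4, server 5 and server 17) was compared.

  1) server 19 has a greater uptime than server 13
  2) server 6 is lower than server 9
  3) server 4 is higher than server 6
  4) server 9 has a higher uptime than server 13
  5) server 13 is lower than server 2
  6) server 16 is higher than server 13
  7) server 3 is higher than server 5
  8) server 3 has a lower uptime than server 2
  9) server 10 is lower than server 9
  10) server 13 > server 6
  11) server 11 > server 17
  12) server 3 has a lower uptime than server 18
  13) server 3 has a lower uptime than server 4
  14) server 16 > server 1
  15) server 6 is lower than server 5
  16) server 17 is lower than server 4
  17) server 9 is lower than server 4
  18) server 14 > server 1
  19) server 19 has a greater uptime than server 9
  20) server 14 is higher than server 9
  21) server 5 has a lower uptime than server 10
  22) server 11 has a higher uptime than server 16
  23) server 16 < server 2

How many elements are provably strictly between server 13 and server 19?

1

The relations place server 13 below server 19. An element lies strictly between them when it is forced above server 13 and also forced below server 19.
Above server 13: {server 9, server 14, server 4, server 16, server 2, server 11}. Below server 19: {server 6, server 5, server 10, server 9}.
Intersection: {server 9} — 1.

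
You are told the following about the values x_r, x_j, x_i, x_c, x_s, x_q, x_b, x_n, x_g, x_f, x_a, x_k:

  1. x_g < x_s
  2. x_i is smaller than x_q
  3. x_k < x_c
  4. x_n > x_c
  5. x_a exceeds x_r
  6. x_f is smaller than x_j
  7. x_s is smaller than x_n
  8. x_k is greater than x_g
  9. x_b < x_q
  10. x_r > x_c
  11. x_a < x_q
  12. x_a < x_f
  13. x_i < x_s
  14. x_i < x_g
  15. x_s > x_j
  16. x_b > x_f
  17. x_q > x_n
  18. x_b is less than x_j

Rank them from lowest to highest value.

x_i < x_g < x_k < x_c < x_r < x_a < x_f < x_b < x_j < x_s < x_n < x_q

Each adjacent pair is fixed by a given relation: x_i < x_g; x_g < x_k; x_k < x_c; x_c < x_r; x_r < x_a; x_a < x_f; x_f < x_b; x_b < x_j; x_j < x_s; x_s < x_n; x_n < x_q. Chaining them end to end gives the full order.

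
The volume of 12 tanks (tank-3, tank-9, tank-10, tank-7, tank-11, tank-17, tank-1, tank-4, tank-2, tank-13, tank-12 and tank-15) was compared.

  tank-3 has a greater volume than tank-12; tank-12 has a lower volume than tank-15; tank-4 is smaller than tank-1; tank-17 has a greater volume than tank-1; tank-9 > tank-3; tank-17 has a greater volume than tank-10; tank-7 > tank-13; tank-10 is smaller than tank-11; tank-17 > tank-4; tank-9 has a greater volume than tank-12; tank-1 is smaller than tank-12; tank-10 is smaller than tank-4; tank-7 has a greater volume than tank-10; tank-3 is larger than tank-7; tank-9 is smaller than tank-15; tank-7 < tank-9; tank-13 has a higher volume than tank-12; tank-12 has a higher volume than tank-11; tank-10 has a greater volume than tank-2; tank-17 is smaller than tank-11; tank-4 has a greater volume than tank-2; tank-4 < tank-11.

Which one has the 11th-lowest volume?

tank-9

The consecutive relations fix a unique order: tank-2 < tank-10 < tank-4 < tank-1 < tank-17 < tank-11 < tank-12 < tank-13 < tank-7 < tank-3 < tank-9 < tank-15.
The 11th smallest is tank-9.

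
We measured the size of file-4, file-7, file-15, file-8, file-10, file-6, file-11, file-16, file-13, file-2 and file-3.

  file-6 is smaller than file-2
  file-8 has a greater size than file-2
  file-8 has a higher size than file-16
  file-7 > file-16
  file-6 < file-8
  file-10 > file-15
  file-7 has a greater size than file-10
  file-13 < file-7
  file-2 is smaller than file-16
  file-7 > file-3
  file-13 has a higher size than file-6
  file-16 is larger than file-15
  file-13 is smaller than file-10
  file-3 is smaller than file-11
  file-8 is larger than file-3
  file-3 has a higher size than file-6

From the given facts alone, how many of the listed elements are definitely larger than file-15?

4

The elements the relations force above file-15 are file-10, file-16, file-7, file-8 — no chain reaches any other.
That is 4.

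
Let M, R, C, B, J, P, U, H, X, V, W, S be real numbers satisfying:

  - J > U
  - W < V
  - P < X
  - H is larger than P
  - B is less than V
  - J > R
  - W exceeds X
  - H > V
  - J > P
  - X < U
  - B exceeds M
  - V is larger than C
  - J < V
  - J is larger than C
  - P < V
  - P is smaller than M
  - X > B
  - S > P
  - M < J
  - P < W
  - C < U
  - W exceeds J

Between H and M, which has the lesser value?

M

Following the relations from M: M < B < X < U < J < V < H.
So M < H; M is the smaller of the two.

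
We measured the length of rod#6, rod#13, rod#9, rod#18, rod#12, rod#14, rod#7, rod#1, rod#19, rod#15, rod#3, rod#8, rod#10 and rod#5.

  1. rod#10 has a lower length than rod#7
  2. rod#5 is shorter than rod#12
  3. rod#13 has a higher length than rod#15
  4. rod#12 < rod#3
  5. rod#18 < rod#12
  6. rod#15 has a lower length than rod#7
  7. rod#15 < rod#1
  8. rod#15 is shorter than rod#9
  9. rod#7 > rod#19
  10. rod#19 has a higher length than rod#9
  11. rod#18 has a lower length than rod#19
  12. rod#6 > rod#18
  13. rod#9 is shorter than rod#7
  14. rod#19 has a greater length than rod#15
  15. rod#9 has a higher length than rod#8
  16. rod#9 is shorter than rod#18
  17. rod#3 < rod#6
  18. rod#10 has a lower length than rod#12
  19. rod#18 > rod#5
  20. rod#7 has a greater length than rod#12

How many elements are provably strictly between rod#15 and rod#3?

Chaining upward from rod#15 reaches: rod#1, rod#9, rod#18, rod#19, rod#13, rod#12, rod#6, rod#7.
Chaining downward from rod#3 reaches: rod#8, rod#5, rod#10, rod#9, rod#18, rod#12.
Strictly between rod#15 and rod#3 are those in both lists: rod#9, rod#18, rod#12 — 3 elements.

3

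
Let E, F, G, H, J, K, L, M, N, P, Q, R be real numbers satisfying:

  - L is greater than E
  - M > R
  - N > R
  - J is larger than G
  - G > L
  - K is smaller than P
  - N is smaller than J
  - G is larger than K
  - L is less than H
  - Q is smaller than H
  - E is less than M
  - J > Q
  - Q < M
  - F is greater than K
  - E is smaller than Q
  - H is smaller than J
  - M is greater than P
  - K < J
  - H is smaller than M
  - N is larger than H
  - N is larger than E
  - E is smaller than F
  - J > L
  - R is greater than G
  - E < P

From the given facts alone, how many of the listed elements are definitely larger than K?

7

Directly above K: F, P, G, J.
One step further: R, M (6 so far).
One step further: N (7 so far).
Nothing else is reachable above K; 7 in all.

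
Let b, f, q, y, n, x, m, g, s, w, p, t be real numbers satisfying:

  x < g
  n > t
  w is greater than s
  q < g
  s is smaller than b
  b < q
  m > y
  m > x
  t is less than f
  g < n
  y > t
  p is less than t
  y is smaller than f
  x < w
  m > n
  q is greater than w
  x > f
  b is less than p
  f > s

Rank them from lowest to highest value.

s < b < p < t < y < f < x < w < q < g < n < m

The consecutive links are each given: s < b; b < p; p < t; t < y; y < f; f < x; x < w; w < q; q < g; g < n; n < m.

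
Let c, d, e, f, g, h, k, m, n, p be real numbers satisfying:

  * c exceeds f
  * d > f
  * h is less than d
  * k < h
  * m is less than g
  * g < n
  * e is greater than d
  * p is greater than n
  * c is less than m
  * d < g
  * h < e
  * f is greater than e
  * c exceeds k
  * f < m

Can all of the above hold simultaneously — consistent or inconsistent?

inconsistent

We have f < d stated directly, yet also d < e < f by chaining the others — so d < f. Contradiction.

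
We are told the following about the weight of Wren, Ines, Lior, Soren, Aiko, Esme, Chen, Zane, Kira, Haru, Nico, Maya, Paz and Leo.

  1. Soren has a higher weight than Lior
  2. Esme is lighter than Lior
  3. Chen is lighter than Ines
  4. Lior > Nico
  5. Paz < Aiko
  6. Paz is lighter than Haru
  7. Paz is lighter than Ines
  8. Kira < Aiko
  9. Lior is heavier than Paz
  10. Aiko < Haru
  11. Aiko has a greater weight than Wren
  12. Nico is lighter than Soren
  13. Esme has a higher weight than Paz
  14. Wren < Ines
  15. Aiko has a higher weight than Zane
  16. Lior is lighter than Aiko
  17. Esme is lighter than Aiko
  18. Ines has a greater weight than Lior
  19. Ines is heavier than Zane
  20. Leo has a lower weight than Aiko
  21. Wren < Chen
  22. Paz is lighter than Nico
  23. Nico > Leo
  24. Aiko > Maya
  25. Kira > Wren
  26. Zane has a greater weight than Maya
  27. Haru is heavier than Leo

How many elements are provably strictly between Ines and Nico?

The relations place Nico below Ines. An element lies strictly between them when it is forced above Nico and also forced below Ines.
Above Nico: {Lior, Soren, Aiko, Haru}. Below Ines: {Paz, Leo, Wren, Esme, Lior, Maya, Chen, Zane}.
Intersection: {Lior} — 1.

1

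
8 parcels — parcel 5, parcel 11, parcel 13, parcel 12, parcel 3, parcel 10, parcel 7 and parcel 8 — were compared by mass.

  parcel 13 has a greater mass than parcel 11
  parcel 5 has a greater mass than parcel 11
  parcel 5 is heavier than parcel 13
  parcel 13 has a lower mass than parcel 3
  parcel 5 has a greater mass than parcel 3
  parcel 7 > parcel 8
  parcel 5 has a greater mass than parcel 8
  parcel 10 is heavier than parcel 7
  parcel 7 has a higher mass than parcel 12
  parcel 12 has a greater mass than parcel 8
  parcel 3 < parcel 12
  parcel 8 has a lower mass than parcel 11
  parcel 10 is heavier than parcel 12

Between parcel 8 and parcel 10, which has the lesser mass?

parcel 8

Chaining the given relations: parcel 8 < parcel 11 < parcel 13 < parcel 3 < parcel 12 < parcel 7 < parcel 10.
So parcel 8 < parcel 10; parcel 8 is the lighter of the two.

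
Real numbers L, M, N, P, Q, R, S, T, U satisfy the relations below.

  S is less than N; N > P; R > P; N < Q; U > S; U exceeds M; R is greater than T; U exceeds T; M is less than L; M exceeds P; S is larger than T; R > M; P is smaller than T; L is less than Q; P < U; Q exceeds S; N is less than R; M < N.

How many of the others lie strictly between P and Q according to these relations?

Chaining upward from P reaches: T, M, L, S, N, U, R.
Chaining downward from Q reaches: T, M, L, S, N.
Strictly between P and Q are those in both lists: T, M, L, S, N — 5 elements.

5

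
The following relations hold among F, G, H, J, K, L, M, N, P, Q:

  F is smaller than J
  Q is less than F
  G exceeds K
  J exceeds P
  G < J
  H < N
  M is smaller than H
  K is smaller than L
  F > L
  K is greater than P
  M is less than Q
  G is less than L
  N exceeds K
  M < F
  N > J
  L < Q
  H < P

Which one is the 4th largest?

Q

The consecutive relations fix a unique order: M < H < P < K < G < L < Q < F < J < N.
Counting 4 from the largest end gives Q.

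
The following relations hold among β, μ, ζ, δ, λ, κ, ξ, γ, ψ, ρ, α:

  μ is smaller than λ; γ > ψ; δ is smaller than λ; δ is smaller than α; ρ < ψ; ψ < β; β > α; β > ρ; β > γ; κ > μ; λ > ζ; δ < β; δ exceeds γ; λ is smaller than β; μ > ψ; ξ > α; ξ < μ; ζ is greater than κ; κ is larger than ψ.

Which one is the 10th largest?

ψ

Piecing the relations together gives one ordering: ρ < ψ < γ < δ < α < ξ < μ < κ < ζ < λ < β.
The 10th largest is ψ.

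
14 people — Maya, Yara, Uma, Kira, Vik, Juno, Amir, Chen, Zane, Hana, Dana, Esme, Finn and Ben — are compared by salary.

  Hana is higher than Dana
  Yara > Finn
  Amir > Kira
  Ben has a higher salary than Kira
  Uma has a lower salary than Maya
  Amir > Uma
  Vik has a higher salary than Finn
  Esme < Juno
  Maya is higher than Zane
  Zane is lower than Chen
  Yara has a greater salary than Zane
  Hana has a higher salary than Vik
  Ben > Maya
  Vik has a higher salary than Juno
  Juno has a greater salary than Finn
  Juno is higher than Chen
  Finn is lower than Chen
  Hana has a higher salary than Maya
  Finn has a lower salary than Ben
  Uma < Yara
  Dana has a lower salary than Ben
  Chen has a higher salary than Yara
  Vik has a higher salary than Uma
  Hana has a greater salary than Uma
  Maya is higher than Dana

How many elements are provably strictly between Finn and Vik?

The relations place Finn below Vik. An element lies strictly between them when it is forced above Finn and also forced below Vik.
Above Finn: {Yara, Chen, Juno, Ben, Hana}. Below Vik: {Uma, Zane, Yara, Chen, Esme, Juno}.
Intersection: {Yara, Chen, Juno} — 3.

3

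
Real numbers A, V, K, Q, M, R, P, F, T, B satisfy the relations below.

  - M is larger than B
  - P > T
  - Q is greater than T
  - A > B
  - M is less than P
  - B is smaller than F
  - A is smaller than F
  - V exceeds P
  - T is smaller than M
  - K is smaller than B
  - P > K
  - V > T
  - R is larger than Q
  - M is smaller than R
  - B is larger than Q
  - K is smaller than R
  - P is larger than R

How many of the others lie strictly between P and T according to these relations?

4

The relations place T below P. An element lies strictly between them when it is forced above T and also forced below P.
Above T: {Q, B, M, A, R, V, F}. Below P: {K, Q, B, M, R}.
Intersection: {Q, B, M, R} — 4.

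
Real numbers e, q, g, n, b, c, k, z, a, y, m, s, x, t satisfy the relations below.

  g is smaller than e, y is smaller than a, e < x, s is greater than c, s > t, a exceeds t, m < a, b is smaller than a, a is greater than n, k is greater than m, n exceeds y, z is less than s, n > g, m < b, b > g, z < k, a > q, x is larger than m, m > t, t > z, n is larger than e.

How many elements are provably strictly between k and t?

The relations place t below k. An element lies strictly between them when it is forced above t and also forced below k.
Above t: {m, b, s, x, a}. Below k: {z, m}.
Intersection: {m} — 1.

1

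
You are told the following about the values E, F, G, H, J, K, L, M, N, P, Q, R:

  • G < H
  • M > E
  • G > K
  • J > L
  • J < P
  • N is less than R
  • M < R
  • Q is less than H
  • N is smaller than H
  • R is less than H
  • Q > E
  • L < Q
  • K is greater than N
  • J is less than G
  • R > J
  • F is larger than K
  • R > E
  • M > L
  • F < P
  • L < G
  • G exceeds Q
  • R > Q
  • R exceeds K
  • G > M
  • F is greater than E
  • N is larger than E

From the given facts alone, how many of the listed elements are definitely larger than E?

9

From E the given relations immediately reach N, M, F, Q, R.
From those, K, G, H, P — 9 in total.
Nothing else is reachable above E; 9 in all.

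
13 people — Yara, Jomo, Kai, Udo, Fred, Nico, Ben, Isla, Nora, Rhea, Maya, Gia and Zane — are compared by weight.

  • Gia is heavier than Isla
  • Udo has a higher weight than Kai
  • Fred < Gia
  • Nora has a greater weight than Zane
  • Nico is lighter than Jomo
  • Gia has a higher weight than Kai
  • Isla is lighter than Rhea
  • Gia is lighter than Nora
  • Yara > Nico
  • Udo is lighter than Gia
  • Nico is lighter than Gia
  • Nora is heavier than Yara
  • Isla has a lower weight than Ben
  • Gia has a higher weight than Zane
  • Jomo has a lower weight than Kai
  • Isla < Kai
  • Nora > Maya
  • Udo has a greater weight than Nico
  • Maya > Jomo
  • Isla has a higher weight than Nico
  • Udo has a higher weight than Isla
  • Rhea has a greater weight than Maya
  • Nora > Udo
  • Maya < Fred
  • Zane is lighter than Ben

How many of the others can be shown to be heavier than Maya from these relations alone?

The elements the relations force above Maya are Fred, Gia, Nora, Rhea — no chain reaches any other.
That is 4.

4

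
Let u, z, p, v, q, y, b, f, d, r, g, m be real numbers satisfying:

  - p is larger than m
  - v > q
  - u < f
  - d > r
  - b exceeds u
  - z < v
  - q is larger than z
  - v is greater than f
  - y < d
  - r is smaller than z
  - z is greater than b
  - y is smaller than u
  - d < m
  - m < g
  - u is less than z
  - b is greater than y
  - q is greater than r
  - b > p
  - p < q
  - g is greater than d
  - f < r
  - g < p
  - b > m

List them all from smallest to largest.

Nothing is placed below y, so it is least; from there y < u; u < f; f < r; r < d; d < m; m < g; g < p; p < b; b < z; z < q; q < v, each given directly.

y < u < f < r < d < m < g < p < b < z < q < v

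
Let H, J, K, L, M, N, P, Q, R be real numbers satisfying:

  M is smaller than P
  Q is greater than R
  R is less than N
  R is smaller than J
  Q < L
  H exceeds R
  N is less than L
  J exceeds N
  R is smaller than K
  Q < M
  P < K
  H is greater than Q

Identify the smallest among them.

R

Q is not least since R < Q; M is not least since Q < M; N is not least since R < N; P is not least since M < P; K is not least since P < K; H is not least since R < H; L is not least since N < L; J is not least since N < J.
Only R has nothing below it, so R is the smallest.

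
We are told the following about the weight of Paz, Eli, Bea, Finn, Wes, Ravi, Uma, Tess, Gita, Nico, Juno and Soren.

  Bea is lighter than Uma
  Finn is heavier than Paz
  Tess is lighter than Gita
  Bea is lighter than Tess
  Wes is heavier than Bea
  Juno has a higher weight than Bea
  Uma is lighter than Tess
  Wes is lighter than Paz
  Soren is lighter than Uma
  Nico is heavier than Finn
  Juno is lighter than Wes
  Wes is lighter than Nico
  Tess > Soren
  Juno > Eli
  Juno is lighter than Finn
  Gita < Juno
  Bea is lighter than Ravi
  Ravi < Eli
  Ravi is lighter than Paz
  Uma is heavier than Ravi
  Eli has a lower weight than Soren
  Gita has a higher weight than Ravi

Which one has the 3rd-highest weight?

Chaining the given pairs: Bea < Ravi < Eli < Soren < Uma < Tess < Gita < Juno < Wes < Paz < Finn < Nico.
Counting 3 from the largest end gives Paz.

Paz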